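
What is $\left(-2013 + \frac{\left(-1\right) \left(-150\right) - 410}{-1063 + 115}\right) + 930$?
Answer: $- \frac{256606}{237} \approx -1082.7$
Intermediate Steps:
$\left(-2013 + \frac{\left(-1\right) \left(-150\right) - 410}{-1063 + 115}\right) + 930 = \left(-2013 + \frac{150 - 410}{-948}\right) + 930 = \left(-2013 - - \frac{65}{237}\right) + 930 = \left(-2013 + \frac{65}{237}\right) + 930 = - \frac{477016}{237} + 930 = - \frac{256606}{237}$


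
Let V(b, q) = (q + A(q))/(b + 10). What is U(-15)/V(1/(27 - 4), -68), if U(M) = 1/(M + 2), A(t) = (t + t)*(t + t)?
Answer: -231/5509972 ≈ -4.1924e-5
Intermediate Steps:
A(t) = 4*t² (A(t) = (2*t)*(2*t) = 4*t²)
U(M) = 1/(2 + M)
V(b, q) = (q + 4*q²)/(10 + b) (V(b, q) = (q + 4*q²)/(b + 10) = (q + 4*q²)/(10 + b))
U(-15)/V(1/(27 - 4), -68) = 1/((2 - 15)*((-68*(1 + 4*(-68))/(10 + 1/(27 - 4))))) = 1/((-13)*((-68*(1 - 272)/(10 + 1/23)))) = -1/(13*((-68*(-271)/(10 + 1/23)))) = -1/(13*((-68*(-271)/231/23))) = -1/(13*((-68*23/231*(-271)))) = -1/(13*423844/231) = -1/13*231/423844 = -231/5509972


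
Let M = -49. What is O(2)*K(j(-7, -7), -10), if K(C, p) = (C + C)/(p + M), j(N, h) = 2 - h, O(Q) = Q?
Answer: -36/59 ≈ -0.61017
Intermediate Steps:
K(C, p) = 2*C/(-49 + p) (K(C, p) = (C + C)/(p - 49) = (2*C)/(-49 + p) = 2*C/(-49 + p))
O(2)*K(j(-7, -7), -10) = 2*(2*(2 - 1*(-7))/(-49 - 10)) = 2*(2*(2 + 7)/(-59)) = 2*(2*9*(-1/59)) = 2*(-18/59) = -36/59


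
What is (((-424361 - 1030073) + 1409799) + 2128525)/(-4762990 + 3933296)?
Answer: -1041945/414847 ≈ -2.5116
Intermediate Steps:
(((-424361 - 1030073) + 1409799) + 2128525)/(-4762990 + 3933296) = ((-1454434 + 1409799) + 2128525)/(-829694) = (-44635 + 2128525)*(-1/829694) = 2083890*(-1/829694) = -1041945/414847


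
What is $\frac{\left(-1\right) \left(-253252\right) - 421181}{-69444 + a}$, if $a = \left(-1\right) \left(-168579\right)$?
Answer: $- \frac{167929}{99135} \approx -1.6939$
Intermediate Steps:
$a = 168579$
$\frac{\left(-1\right) \left(-253252\right) - 421181}{-69444 + a} = \frac{\left(-1\right) \left(-253252\right) - 421181}{-69444 + 168579} = \frac{253252 - 421181}{99135} = \left(-167929\right) \frac{1}{99135} = - \frac{167929}{99135}$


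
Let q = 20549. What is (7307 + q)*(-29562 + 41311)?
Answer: 327280144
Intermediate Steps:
(7307 + q)*(-29562 + 41311) = (7307 + 20549)*(-29562 + 41311) = 27856*11749 = 327280144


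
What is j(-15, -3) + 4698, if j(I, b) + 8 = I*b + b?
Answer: 4732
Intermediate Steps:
j(I, b) = -8 + b + I*b (j(I, b) = -8 + (I*b + b) = -8 + (b + I*b) = -8 + b + I*b)
j(-15, -3) + 4698 = (-8 - 3 - 15*(-3)) + 4698 = (-8 - 3 + 45) + 4698 = 34 + 4698 = 4732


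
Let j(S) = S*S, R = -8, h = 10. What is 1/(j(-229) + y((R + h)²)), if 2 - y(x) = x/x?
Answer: 1/52442 ≈ 1.9069e-5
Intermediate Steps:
y(x) = 1 (y(x) = 2 - x/x = 2 - 1*1 = 2 - 1 = 1)
j(S) = S²
1/(j(-229) + y((R + h)²)) = 1/((-229)² + 1) = 1/(52441 + 1) = 1/52442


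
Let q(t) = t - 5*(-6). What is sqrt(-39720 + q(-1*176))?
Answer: I*sqrt(39866) ≈ 199.66*I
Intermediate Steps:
q(t) = 30 + t (q(t) = t + 30 = 30 + t)
sqrt(-39720 + q(-1*176)) = sqrt(-39720 + (30 - 1*176)) = sqrt(-39720 + (30 - 176)) = sqrt(-39720 - 146) = sqrt(-39866) = I*sqrt(39866)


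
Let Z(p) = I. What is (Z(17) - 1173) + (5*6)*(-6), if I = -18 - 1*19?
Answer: -1390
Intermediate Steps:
I = -37 (I = -18 - 19 = -37)
Z(p) = -37
(Z(17) - 1173) + (5*6)*(-6) = (-37 - 1173) + (5*6)*(-6) = -1210 + 30*(-6) = -1210 - 180 = -1390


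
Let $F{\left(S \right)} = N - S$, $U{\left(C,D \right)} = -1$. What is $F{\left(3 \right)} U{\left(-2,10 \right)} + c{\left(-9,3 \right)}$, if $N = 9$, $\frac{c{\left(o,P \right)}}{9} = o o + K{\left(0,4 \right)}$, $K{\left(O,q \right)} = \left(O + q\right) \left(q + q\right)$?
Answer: $1011$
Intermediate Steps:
$K{\left(O,q \right)} = 2 q \left(O + q\right)$ ($K{\left(O,q \right)} = \left(O + q\right) 2 q = 2 q \left(O + q\right)$)
$c{\left(o,P \right)} = 288 + 9 o^{2}$ ($c{\left(o,P \right)} = 9 \left(o o + 2 \cdot 4 \left(0 + 4\right)\right) = 9 \left(o^{2} + 2 \cdot 4 \cdot 4\right) = 9 \left(o^{2} + 32\right) = 9 \left(32 + o^{2}\right) = 288 + 9 o^{2}$)
$F{\left(S \right)} = 9 - S$
$F{\left(3 \right)} U{\left(-2,10 \right)} + c{\left(-9,3 \right)} = \left(9 - 3\right) \left(-1\right) + \left(288 + 9 \left(-9\right)^{2}\right) = \left(9 - 3\right) \left(-1\right) + \left(288 + 9 \cdot 81\right) = 6 \left(-1\right) + \left(288 + 729\right) = -6 + 1017 = 1011$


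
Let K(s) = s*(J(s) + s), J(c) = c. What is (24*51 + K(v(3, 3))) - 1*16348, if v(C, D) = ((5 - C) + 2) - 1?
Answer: -15106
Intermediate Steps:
v(C, D) = 6 - C (v(C, D) = (7 - C) - 1 = 6 - C)
K(s) = 2*s² (K(s) = s*(s + s) = s*(2*s) = 2*s²)
(24*51 + K(v(3, 3))) - 1*16348 = (24*51 + 2*(6 - 1*3)²) - 1*16348 = (1224 + 2*(6 - 3)²) - 16348 = (1224 + 2*3²) - 16348 = (1224 + 2*9) - 16348 = (1224 + 18) - 16348 = 1242 - 16348 = -15106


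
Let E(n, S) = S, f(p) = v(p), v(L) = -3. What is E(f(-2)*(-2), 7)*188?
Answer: 1316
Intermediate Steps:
f(p) = -3
E(f(-2)*(-2), 7)*188 = 7*188 = 1316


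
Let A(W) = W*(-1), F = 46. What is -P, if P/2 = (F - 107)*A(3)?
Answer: -366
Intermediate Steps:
A(W) = -W
P = 366 (P = 2*((46 - 107)*(-1*3)) = 2*(-61*(-3)) = 2*183 = 366)
-P = -1*366 = -366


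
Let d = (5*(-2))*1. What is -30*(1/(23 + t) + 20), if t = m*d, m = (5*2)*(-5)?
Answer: -313830/523 ≈ -600.06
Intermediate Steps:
d = -10 (d = -10*1 = -10)
m = -50 (m = 10*(-5) = -50)
t = 500 (t = -50*(-10) = 500)
-30*(1/(23 + t) + 20) = -30*(1/(23 + 500) + 20) = -30*(1/523 + 20) = -30*10461/523 = -313830/523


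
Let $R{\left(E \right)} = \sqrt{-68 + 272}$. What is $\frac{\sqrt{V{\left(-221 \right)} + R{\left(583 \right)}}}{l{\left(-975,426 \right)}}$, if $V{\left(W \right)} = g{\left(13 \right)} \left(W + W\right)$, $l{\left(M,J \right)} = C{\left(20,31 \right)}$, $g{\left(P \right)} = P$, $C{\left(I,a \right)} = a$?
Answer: $\frac{\sqrt{-5746 + 2 \sqrt{51}}}{31} \approx 2.4422 i$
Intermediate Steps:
$l{\left(M,J \right)} = 31$
$V{\left(W \right)} = 26 W$ ($V{\left(W \right)} = 13 \left(W + W\right) = 13 \cdot 2 W = 26 W$)
$R{\left(E \right)} = 2 \sqrt{51}$ ($R{\left(E \right)} = \sqrt{204} = 2 \sqrt{51}$)
$\frac{\sqrt{V{\left(-221 \right)} + R{\left(583 \right)}}}{l{\left(-975,426 \right)}} = \frac{\sqrt{26 \left(-221\right) + 2 \sqrt{51}}}{31} = \sqrt{-5746 + 2 \sqrt{51}} \cdot \frac{1}{31} = \frac{\sqrt{-5746 + 2 \sqrt{51}}}{31}$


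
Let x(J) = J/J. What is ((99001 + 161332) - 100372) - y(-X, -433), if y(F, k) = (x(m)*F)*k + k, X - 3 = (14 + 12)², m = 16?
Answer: -133613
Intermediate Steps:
x(J) = 1
X = 679 (X = 3 + (14 + 12)² = 3 + 26² = 3 + 676 = 679)
y(F, k) = k + F*k (y(F, k) = (1*F)*k + k = F*k + k = k + F*k)
((99001 + 161332) - 100372) - y(-X, -433) = ((99001 + 161332) - 100372) - (-433)*(1 - 1*679) = (260333 - 100372) - (-433)*(1 - 679) = 159961 - (-433)*(-678) = 159961 - 1*293574 = 159961 - 293574 = -133613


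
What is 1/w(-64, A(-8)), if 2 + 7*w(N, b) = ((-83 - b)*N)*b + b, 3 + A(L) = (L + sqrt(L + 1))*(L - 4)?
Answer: 7*I/(206604*sqrt(7) + 983131*I) ≈ 5.4388e-6 + 3.024e-6*I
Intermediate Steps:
A(L) = -3 + (-4 + L)*(L + sqrt(1 + L)) (A(L) = -3 + (L + sqrt(L + 1))*(L - 4) = -3 + (L + sqrt(1 + L))*(-4 + L) = -3 + (-4 + L)*(L + sqrt(1 + L)))
w(N, b) = -2/7 + b/7 + N*b*(-83 - b)/7 (w(N, b) = -2/7 + (((-83 - b)*N)*b + b)/7 = -2/7 + ((N*(-83 - b))*b + b)/7 = -2/7 + (N*b*(-83 - b) + b)/7 = -2/7 + (b + N*b*(-83 - b))/7 = -2/7 + (b/7 + N*b*(-83 - b)/7) = -2/7 + b/7 + N*b*(-83 - b)/7)
1/w(-64, A(-8)) = 1/(-2/7 + (-3 + (-8)**2 - 4*(-8) - 4*sqrt(1 - 8) - 8*sqrt(1 - 8))/7 - 83/7*(-64)*(-3 + (-8)**2 - 4*(-8) - 4*sqrt(1 - 8) - 8*sqrt(1 - 8)) - 1/7*(-64)*(-3 + (-8)**2 - 4*(-8) - 4*sqrt(1 - 8) - 8*sqrt(1 - 8))**2) = 1/(-2/7 + (-3 + 64 + 32 - 4*I*sqrt(7) - 8*I*sqrt(7))/7 - 83/7*(-64)*(-3 + 64 + 32 - 4*I*sqrt(7) - 8*I*sqrt(7)) - 1/7*(-64)*(-3 + 64 + 32 - 4*I*sqrt(7) - 8*I*sqrt(7))**2) = 1/(-2/7 + (93 - 12*I*sqrt(7))/7 - 83/7*(-64)*(93 - 12*I*sqrt(7)) - 1/7*(-64)*(93 - 12*I*sqrt(7))**2) = 1/(-2/7 + (93/7 - 12*I*sqrt(7)/7) + (494016/7 - 63744*I*sqrt(7)/7) + 64*(93 - 12*I*sqrt(7))**2/7) = 1/(494107/7 + 64*(93 - 12*I*sqrt(7))**2/7 - 9108*I*sqrt(7))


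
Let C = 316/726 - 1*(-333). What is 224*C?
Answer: 27112288/363 ≈ 74690.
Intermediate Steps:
C = 121037/363 (C = 316*(1/726) + 333 = 158/363 + 333 = 121037/363 ≈ 333.44)
224*C = 224*(121037/363) = 27112288/363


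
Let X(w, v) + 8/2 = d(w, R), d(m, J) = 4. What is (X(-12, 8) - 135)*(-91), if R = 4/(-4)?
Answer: 12285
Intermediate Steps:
R = -1 (R = 4*(-1/4) = -1)
X(w, v) = 0 (X(w, v) = -4 + 4 = 0)
(X(-12, 8) - 135)*(-91) = (0 - 135)*(-91) = -135*(-91) = 12285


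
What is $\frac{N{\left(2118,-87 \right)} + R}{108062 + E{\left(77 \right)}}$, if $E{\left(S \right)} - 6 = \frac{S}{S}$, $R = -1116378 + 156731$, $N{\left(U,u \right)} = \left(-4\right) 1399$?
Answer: $- \frac{56779}{6357} \approx -8.9317$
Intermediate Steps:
$N{\left(U,u \right)} = -5596$
$R = -959647$
$E{\left(S \right)} = 7$ ($E{\left(S \right)} = 6 + \frac{S}{S} = 6 + 1 = 7$)
$\frac{N{\left(2118,-87 \right)} + R}{108062 + E{\left(77 \right)}} = \frac{-5596 - 959647}{108062 + 7} = - \frac{965243}{108069} = \left(-965243\right) \frac{1}{108069} = - \frac{56779}{6357}$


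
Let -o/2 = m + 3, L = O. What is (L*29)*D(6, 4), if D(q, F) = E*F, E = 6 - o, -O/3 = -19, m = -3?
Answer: 39672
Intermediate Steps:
O = 57 (O = -3*(-19) = 57)
L = 57
o = 0 (o = -2*(-3 + 3) = -2*0 = 0)
E = 6 (E = 6 - 1*0 = 6 + 0 = 6)
D(q, F) = 6*F
(L*29)*D(6, 4) = (57*29)*(6*4) = 1653*24 = 39672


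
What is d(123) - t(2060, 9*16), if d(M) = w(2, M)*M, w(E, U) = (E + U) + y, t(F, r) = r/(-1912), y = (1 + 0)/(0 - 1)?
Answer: 3645246/239 ≈ 15252.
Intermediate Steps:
y = -1 (y = 1/(-1) = 1*(-1) = -1)
t(F, r) = -r/1912 (t(F, r) = r*(-1/1912) = -r/1912)
w(E, U) = -1 + E + U (w(E, U) = (E + U) - 1 = -1 + E + U)
d(M) = M*(1 + M) (d(M) = (-1 + 2 + M)*M = (1 + M)*M = M*(1 + M))
d(123) - t(2060, 9*16) = 123*(1 + 123) - (-1)*9*16/1912 = 123*124 - (-1)*144/1912 = 15252 - 1*(-18/239) = 15252 + 18/239 = 3645246/239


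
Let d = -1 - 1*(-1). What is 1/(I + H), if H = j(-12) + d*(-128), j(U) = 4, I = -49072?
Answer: -1/49068 ≈ -2.0380e-5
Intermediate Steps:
d = 0 (d = -1 + 1 = 0)
H = 4 (H = 4 + 0*(-128) = 4 + 0 = 4)
1/(I + H) = 1/(-49072 + 4) = 1/(-49068) = -1/49068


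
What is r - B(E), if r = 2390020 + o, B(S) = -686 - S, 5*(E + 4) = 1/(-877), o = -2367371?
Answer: 102306434/4385 ≈ 23331.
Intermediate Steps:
E = -17541/4385 (E = -4 + (⅕)/(-877) = -4 + (⅕)*(-1/877) = -4 - 1/4385 = -17541/4385 ≈ -4.0002)
r = 22649 (r = 2390020 - 2367371 = 22649)
r - B(E) = 22649 - (-686 - 1*(-17541/4385)) = 22649 - (-686 + 17541/4385) = 22649 - 1*(-2990569/4385) = 22649 + 2990569/4385 = 102306434/4385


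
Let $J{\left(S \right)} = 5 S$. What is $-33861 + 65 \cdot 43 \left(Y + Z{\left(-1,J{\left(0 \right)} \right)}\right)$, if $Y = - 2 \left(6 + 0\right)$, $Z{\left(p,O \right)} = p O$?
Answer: $-67401$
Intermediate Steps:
$Z{\left(p,O \right)} = O p$
$Y = -12$ ($Y = \left(-2\right) 6 = -12$)
$-33861 + 65 \cdot 43 \left(Y + Z{\left(-1,J{\left(0 \right)} \right)}\right) = -33861 + 65 \cdot 43 \left(-12 + 5 \cdot 0 \left(-1\right)\right) = -33861 + 2795 \left(-12 + 0 \left(-1\right)\right) = -33861 + 2795 \left(-12 + 0\right) = -33861 + 2795 \left(-12\right) = -33861 - 33540 = -67401$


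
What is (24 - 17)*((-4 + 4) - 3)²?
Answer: 63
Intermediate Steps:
(24 - 17)*((-4 + 4) - 3)² = 7*(0 - 3)² = 7*(-3)² = 7*9 = 63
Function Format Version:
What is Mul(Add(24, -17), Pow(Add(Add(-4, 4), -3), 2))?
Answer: 63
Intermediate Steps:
Mul(Add(24, -17), Pow(Add(Add(-4, 4), -3), 2)) = Mul(7, Pow(Add(0, -3), 2)) = Mul(7, Pow(-3, 2)) = Mul(7, 9) = 63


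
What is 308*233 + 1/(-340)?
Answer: 24399759/340 ≈ 71764.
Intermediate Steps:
308*233 + 1/(-340) = 71764 - 1/340 = 24399759/340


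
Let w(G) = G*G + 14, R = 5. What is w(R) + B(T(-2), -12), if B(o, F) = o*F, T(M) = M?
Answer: 63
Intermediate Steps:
w(G) = 14 + G² (w(G) = G² + 14 = 14 + G²)
B(o, F) = F*o
w(R) + B(T(-2), -12) = (14 + 5²) - 12*(-2) = (14 + 25) + 24 = 39 + 24 = 63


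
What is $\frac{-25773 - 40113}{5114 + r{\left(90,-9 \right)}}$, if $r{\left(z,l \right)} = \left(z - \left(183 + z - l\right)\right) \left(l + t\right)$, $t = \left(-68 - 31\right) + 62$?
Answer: $- \frac{32943}{6973} \approx -4.7244$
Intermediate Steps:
$t = -37$ ($t = -99 + 62 = -37$)
$r{\left(z,l \right)} = \left(-183 + l\right) \left(-37 + l\right)$ ($r{\left(z,l \right)} = \left(z - \left(183 + z - l\right)\right) \left(l - 37\right) = \left(z - \left(183 + z - l\right)\right) \left(-37 + l\right) = \left(-183 + l\right) \left(-37 + l\right)$)
$\frac{-25773 - 40113}{5114 + r{\left(90,-9 \right)}} = \frac{-25773 - 40113}{5114 + \left(6771 + \left(-9\right)^{2} - -1980\right)} = - \frac{65886}{5114 + \left(6771 + 81 + 1980\right)} = - \frac{65886}{5114 + 8832} = - \frac{65886}{13946} = \left(-65886\right) \frac{1}{13946} = - \frac{32943}{6973}$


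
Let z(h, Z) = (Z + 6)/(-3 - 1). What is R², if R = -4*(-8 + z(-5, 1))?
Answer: 1521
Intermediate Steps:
z(h, Z) = -3/2 - Z/4 (z(h, Z) = (6 + Z)/(-4) = (6 + Z)*(-¼) = -3/2 - Z/4)
R = 39 (R = -4*(-8 + (-3/2 - ¼*1)) = -4*(-8 + (-3/2 - ¼)) = -4*(-8 - 7/4) = -4*(-39/4) = 39)
R² = 39² = 1521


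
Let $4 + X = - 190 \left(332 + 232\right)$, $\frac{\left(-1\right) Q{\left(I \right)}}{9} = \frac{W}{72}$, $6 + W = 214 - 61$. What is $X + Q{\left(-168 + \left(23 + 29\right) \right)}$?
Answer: $- \frac{857459}{8} \approx -1.0718 \cdot 10^{5}$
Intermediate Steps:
$W = 147$ ($W = -6 + \left(214 - 61\right) = -6 + 153 = 147$)
$Q{\left(I \right)} = - \frac{147}{8}$ ($Q{\left(I \right)} = - 9 \cdot \frac{147}{72} = - 9 \cdot 147 \cdot \frac{1}{72} = \left(-9\right) \frac{49}{24} = - \frac{147}{8}$)
$X = -107164$ ($X = -4 - 190 \left(332 + 232\right) = -4 - 107160 = -107164$)
$X + Q{\left(-168 + \left(23 + 29\right) \right)} = -107164 - \frac{147}{8} = - \frac{857459}{8}$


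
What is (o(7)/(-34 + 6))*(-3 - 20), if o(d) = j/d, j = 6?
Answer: 69/98 ≈ 0.70408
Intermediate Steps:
o(d) = 6/d
(o(7)/(-34 + 6))*(-3 - 20) = ((6/7)/(-34 + 6))*(-3 - 20) = ((6*(⅐))/(-28))*(-23) = -1/28*6/7*(-23) = -3/98*(-23) = 69/98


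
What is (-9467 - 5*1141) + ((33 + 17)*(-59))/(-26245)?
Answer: -79637238/5249 ≈ -15172.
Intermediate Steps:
(-9467 - 5*1141) + ((33 + 17)*(-59))/(-26245) = (-9467 - 5705) + (50*(-59))*(-1/26245) = -15172 - 2950*(-1/26245) = -15172 + 590/5249 = -79637238/5249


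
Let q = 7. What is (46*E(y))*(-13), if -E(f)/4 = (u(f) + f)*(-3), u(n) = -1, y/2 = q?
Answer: -93288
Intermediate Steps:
y = 14 (y = 2*7 = 14)
E(f) = -12 + 12*f (E(f) = -4*(-1 + f)*(-3) = -4*(3 - 3*f) = -12 + 12*f)
(46*E(y))*(-13) = (46*(-12 + 12*14))*(-13) = (46*(-12 + 168))*(-13) = (46*156)*(-13) = 7176*(-13) = -93288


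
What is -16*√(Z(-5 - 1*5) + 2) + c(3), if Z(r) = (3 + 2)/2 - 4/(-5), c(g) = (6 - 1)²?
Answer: 25 - 8*√530/5 ≈ -11.835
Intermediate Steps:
c(g) = 25 (c(g) = 5² = 25)
Z(r) = 33/10 (Z(r) = 5*(½) - 4*(-⅕) = 5/2 + ⅘ = 33/10)
-16*√(Z(-5 - 1*5) + 2) + c(3) = -16*√(33/10 + 2) + 25 = -8*√530/5 + 25 = 25 - 8*√530/5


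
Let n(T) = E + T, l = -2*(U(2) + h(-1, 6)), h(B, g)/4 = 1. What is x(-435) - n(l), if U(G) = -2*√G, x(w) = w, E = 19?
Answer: -446 - 4*√2 ≈ -451.66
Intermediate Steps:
h(B, g) = 4 (h(B, g) = 4*1 = 4)
l = -8 + 4*√2 (l = -2*(-2*√2 + 4) = -2*(4 - 2*√2) = -8 + 4*√2 ≈ -2.3431)
n(T) = 19 + T
x(-435) - n(l) = -435 - (19 + (-8 + 4*√2)) = -435 - (11 + 4*√2) = -435 + (-11 - 4*√2) = -446 - 4*√2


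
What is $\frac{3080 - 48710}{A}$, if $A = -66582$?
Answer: $\frac{845}{1233} \approx 0.68532$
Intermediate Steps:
$\frac{3080 - 48710}{A} = \frac{3080 - 48710}{-66582} = \left(-45630\right) \left(- \frac{1}{66582}\right) = \frac{845}{1233}$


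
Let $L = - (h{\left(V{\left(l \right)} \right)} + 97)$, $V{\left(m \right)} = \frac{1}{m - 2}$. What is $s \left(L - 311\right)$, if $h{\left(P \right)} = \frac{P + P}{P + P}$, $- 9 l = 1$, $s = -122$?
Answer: $49898$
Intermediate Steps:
$l = - \frac{1}{9}$ ($l = \left(- \frac{1}{9}\right) 1 = - \frac{1}{9} \approx -0.11111$)
$V{\left(m \right)} = \frac{1}{-2 + m}$
$h{\left(P \right)} = 1$ ($h{\left(P \right)} = \frac{2 P}{2 P} = 2 P \frac{1}{2 P} = 1$)
$L = -98$ ($L = - (1 + 97) = \left(-1\right) 98 = -98$)
$s \left(L - 311\right) = - 122 \left(-98 - 311\right) = \left(-122\right) \left(-409\right) = 49898$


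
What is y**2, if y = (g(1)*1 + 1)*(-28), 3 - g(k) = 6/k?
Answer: 3136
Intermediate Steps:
g(k) = 3 - 6/k
y = 56 (y = ((3 - 6/1)*1 + 1)*(-28) = ((3 - 6*1)*1 + 1)*(-28) = ((3 - 6)*1 + 1)*(-28) = (-3*1 + 1)*(-28) = (-3 + 1)*(-28) = -2*(-28) = 56)
y**2 = 56**2 = 3136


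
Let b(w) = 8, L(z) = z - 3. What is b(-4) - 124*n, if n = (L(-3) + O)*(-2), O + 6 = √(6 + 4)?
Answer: -2968 + 248*√10 ≈ -2183.8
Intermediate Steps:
L(z) = -3 + z
O = -6 + √10 (O = -6 + √(6 + 4) = -6 + √10 ≈ -2.8377)
n = 24 - 2*√10 (n = ((-3 - 3) + (-6 + √10))*(-2) = (-6 + (-6 + √10))*(-2) = (-12 + √10)*(-2) = 24 - 2*√10 ≈ 17.675)
b(-4) - 124*n = 8 - 124*(24 - 2*√10) = 8 + (-2976 + 248*√10) = -2968 + 248*√10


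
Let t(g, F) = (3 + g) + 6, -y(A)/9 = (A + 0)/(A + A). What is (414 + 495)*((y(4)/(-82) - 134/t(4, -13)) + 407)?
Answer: 768891285/2132 ≈ 3.6064e+5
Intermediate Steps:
y(A) = -9/2 (y(A) = -9*(A + 0)/(A + A) = -9*A/(2*A) = -9*A*1/(2*A) = -9*½ = -9/2)
t(g, F) = 9 + g
(414 + 495)*((y(4)/(-82) - 134/t(4, -13)) + 407) = (414 + 495)*((-9/2/(-82) - 134/(9 + 4)) + 407) = 909*((-9/2*(-1/82) - 134/13) + 407) = 909*((9/164 - 134*1/13) + 407) = 909*((9/164 - 134/13) + 407) = 909*(-21859/2132 + 407) = 909*(845865/2132) = 768891285/2132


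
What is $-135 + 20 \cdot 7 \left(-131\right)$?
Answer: $-18475$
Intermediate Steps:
$-135 + 20 \cdot 7 \left(-131\right) = -135 + 140 \left(-131\right) = -135 - 18340 = -18475$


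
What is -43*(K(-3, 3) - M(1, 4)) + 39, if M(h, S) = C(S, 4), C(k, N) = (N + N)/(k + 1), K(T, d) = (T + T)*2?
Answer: 3119/5 ≈ 623.80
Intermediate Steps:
K(T, d) = 4*T (K(T, d) = (2*T)*2 = 4*T)
C(k, N) = 2*N/(1 + k) (C(k, N) = (2*N)/(1 + k) = 2*N/(1 + k))
M(h, S) = 8/(1 + S) (M(h, S) = 2*4/(1 + S) = 8/(1 + S))
-43*(K(-3, 3) - M(1, 4)) + 39 = -43*(4*(-3) - 8/(1 + 4)) + 39 = -43*(-12 - 8/5) + 39 = -43*(-68/5) + 39 = 2924/5 + 39 = 3119/5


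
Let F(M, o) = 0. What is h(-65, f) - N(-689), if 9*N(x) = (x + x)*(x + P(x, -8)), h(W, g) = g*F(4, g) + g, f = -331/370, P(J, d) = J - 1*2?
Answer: -234536593/1110 ≈ -2.1129e+5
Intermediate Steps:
P(J, d) = -2 + J (P(J, d) = J - 2 = -2 + J)
f = -331/370 (f = -331*1/370 = -331/370 ≈ -0.89459)
h(W, g) = g (h(W, g) = g*0 + g = 0 + g = g)
N(x) = 2*x*(-2 + 2*x)/9 (N(x) = ((x + x)*(x + (-2 + x)))/9 = ((2*x)*(-2 + 2*x))/9 = (2*x*(-2 + 2*x))/9 = 2*x*(-2 + 2*x)/9)
h(-65, f) - N(-689) = -331/370 - 4*(-689)*(-1 - 689)/9 = -331/370 - 4*(-689)*(-690)/9 = -331/370 - 1*633880/3 = -331/370 - 633880/3 = -234536593/1110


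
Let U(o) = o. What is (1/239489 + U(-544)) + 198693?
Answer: 47454505862/239489 ≈ 1.9815e+5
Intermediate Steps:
(1/239489 + U(-544)) + 198693 = (1/239489 - 544) + 198693 = -130282015/239489 + 198693 = 47454505862/239489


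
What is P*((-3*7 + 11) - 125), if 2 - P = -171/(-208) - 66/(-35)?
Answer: 139131/1456 ≈ 95.557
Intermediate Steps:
P = -5153/7280 (P = 2 - (-171/(-208) - 66/(-35)) = 2 - (-171*(-1/208) - 66*(-1/35)) = 2 - (171/208 + 66/35) = 2 - 1*19713/7280 = 2 - 19713/7280 = -5153/7280 ≈ -0.70783)
P*((-3*7 + 11) - 125) = -5153*((-3*7 + 11) - 125)/7280 = -5153*((-21 + 11) - 125)/7280 = -5153*(-10 - 125)/7280 = -5153/7280*(-135) = 139131/1456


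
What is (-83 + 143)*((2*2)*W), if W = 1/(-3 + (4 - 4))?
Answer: -80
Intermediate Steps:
W = -⅓ (W = 1/(-3 + 0) = 1/(-3) = -⅓ ≈ -0.33333)
(-83 + 143)*((2*2)*W) = (-83 + 143)*((2*2)*(-⅓)) = 60*(4*(-⅓)) = 60*(-4/3) = -80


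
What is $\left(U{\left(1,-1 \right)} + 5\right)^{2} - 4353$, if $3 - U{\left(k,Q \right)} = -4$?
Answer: $-4209$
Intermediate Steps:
$U{\left(k,Q \right)} = 7$ ($U{\left(k,Q \right)} = 3 - -4 = 3 + 4 = 7$)
$\left(U{\left(1,-1 \right)} + 5\right)^{2} - 4353 = \left(7 + 5\right)^{2} - 4353 = 12^{2} - 4353 = 144 - 4353 = -4209$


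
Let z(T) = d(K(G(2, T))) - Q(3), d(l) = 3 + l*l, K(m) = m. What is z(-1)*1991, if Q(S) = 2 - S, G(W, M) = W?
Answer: 15928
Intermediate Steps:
d(l) = 3 + l**2
z(T) = 8 (z(T) = (3 + 2**2) - (2 - 1*3) = (3 + 4) - (2 - 3) = 7 - 1*(-1) = 7 + 1 = 8)
z(-1)*1991 = 8*1991 = 15928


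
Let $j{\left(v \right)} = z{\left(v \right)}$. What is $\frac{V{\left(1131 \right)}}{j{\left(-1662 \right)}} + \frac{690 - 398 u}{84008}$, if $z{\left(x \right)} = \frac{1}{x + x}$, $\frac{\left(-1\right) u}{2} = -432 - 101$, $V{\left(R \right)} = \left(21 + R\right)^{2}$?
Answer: $- \frac{185291980618573}{42004} \approx -4.4113 \cdot 10^{9}$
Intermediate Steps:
$u = 1066$ ($u = - 2 \left(-432 - 101\right) = \left(-2\right) \left(-533\right) = 1066$)
$z{\left(x \right)} = \frac{1}{2 x}$
$j{\left(v \right)} = \frac{1}{2 v}$
$\frac{V{\left(1131 \right)}}{j{\left(-1662 \right)}} + \frac{690 - 398 u}{84008} = \frac{\left(21 + 1131\right)^{2}}{\frac{1}{2} \frac{1}{-1662}} + \frac{690 - 424268}{84008} = \frac{1152^{2}}{\frac{1}{2} \left(- \frac{1}{1662}\right)} + \left(690 - 424268\right) \frac{1}{84008} = \frac{1327104}{- \frac{1}{3324}} - \frac{211789}{42004} = 1327104 \left(-3324\right) - \frac{211789}{42004} = -4411293696 - \frac{211789}{42004} = - \frac{185291980618573}{42004}$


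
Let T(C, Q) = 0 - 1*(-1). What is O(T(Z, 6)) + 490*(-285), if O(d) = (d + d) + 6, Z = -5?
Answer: -139642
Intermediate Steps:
T(C, Q) = 1 (T(C, Q) = 0 + 1 = 1)
O(d) = 6 + 2*d (O(d) = 2*d + 6 = 6 + 2*d)
O(T(Z, 6)) + 490*(-285) = (6 + 2*1) + 490*(-285) = (6 + 2) - 139650 = 8 - 139650 = -139642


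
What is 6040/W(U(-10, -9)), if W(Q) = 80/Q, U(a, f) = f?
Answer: -1359/2 ≈ -679.50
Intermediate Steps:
6040/W(U(-10, -9)) = 6040/((80/(-9))) = 6040/((80*(-1/9))) = 6040/(-80/9) = 6040*(-9/80) = -1359/2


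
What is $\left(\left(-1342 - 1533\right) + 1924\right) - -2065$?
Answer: $1114$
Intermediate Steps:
$\left(\left(-1342 - 1533\right) + 1924\right) - -2065 = \left(\left(-1342 - 1533\right) + 1924\right) + 2065 = \left(-2875 + 1924\right) + 2065 = -951 + 2065 = 1114$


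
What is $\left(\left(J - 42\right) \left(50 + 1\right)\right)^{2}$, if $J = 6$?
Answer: $3370896$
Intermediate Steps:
$\left(\left(J - 42\right) \left(50 + 1\right)\right)^{2} = \left(\left(6 - 42\right) \left(50 + 1\right)\right)^{2} = \left(\left(-36\right) 51\right)^{2} = \left(-1836\right)^{2} = 3370896$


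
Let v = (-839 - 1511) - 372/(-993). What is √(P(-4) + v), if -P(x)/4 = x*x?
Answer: I*√264439210/331 ≈ 49.129*I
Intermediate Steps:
P(x) = -4*x² (P(x) = -4*x*x = -4*x²)
v = -777726/331 (v = -2350 - 372*(-1/993) = -2350 + 124/331 = -777726/331 ≈ -2349.6)
√(P(-4) + v) = √(-4*(-4)² - 777726/331) = √(-4*16 - 777726/331) = √(-64 - 777726/331) = √(-798910/331) = I*√264439210/331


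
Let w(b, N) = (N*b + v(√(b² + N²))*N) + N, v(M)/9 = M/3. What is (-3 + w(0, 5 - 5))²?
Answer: 9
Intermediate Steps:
v(M) = 3*M (v(M) = 9*(M/3) = 3*M)
w(b, N) = N + N*b + 3*N*√(N² + b²) (w(b, N) = (N*b + (3*√(b² + N²))*N) + N = (N*b + (3*√(N² + b²))*N) + N = (N*b + 3*N*√(N² + b²)) + N = N + N*b + 3*N*√(N² + b²))
(-3 + w(0, 5 - 5))² = (-3 + (5 - 5)*(1 + 0 + 3*√((5 - 5)² + 0²)))² = (-3 + 0*(1 + 0 + 3*√(0² + 0)))² = (-3 + 0*(1 + 0 + 3*√(0 + 0)))² = (-3 + 0*(1 + 0 + 3*√0))² = (-3 + 0*(1 + 0 + 3*0))² = (-3 + 0*(1 + 0 + 0))² = (-3 + 0*1)² = (-3 + 0)² = (-3)² = 9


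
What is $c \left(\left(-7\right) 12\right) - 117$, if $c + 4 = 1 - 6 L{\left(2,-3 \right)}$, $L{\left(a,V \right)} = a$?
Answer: $1143$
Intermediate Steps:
$c = -15$ ($c = -4 + \left(1 - 12\right) = -4 - 11 = -15$)
$c \left(\left(-7\right) 12\right) - 117 = - 15 \left(\left(-7\right) 12\right) - 117 = \left(-15\right) \left(-84\right) - 117 = 1260 - 117 = 1143$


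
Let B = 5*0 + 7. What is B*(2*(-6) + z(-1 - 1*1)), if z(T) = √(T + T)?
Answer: -84 + 14*I ≈ -84.0 + 14.0*I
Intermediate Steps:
B = 7 (B = 0 + 7 = 7)
z(T) = √2*√T (z(T) = √(2*T) = √2*√T)
B*(2*(-6) + z(-1 - 1*1)) = 7*(2*(-6) + √2*√(-1 - 1*1)) = 7*(-12 + √2*√(-1 - 1)) = 7*(-12 + √2*√(-2)) = 7*(-12 + √2*(I*√2)) = 7*(-12 + 2*I) = -84 + 14*I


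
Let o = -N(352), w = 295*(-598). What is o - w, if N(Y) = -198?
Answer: 176608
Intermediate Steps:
w = -176410
o = 198 (o = -1*(-198) = 198)
o - w = 198 - 1*(-176410) = 198 + 176410 = 176608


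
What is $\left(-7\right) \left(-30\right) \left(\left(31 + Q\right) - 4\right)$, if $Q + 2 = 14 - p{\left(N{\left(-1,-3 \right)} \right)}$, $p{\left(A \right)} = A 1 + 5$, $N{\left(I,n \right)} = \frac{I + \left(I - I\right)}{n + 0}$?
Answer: $7070$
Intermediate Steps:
$N{\left(I,n \right)} = \frac{I}{n}$ ($N{\left(I,n \right)} = \frac{I + 0}{n} = \frac{I}{n}$)
$p{\left(A \right)} = 5 + A$ ($p{\left(A \right)} = A + 5 = 5 + A$)
$Q = \frac{20}{3}$ ($Q = -2 + \left(14 - \left(5 - \frac{1}{-3}\right)\right) = -2 + \left(14 - \left(5 - - \frac{1}{3}\right)\right) = -2 + \left(14 - \left(5 + \frac{1}{3}\right)\right) = -2 + \left(14 - \frac{16}{3}\right) = -2 + \frac{26}{3} = \frac{20}{3} \approx 6.6667$)
$\left(-7\right) \left(-30\right) \left(\left(31 + Q\right) - 4\right) = \left(-7\right) \left(-30\right) \left(\left(31 + \frac{20}{3}\right) - 4\right) = 210 \left(\frac{113}{3} - 4\right) = 210 \cdot \frac{101}{3} = 7070$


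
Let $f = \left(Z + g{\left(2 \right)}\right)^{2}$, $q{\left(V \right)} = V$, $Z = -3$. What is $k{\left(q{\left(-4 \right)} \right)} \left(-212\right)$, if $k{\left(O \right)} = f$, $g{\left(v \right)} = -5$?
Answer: $-13568$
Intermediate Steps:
$f = 64$ ($f = \left(-3 - 5\right)^{2} = \left(-8\right)^{2} = 64$)
$k{\left(O \right)} = 64$
$k{\left(q{\left(-4 \right)} \right)} \left(-212\right) = 64 \left(-212\right) = -13568$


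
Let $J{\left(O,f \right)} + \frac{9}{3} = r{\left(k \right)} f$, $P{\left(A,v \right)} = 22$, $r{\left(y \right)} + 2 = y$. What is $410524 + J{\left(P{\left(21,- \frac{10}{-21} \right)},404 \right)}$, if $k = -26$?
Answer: $399209$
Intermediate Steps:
$r{\left(y \right)} = -2 + y$
$J{\left(O,f \right)} = -3 - 28 f$ ($J{\left(O,f \right)} = -3 + \left(-2 - 26\right) f = -3 - 28 f$)
$410524 + J{\left(P{\left(21,- \frac{10}{-21} \right)},404 \right)} = 410524 - 11315 = 399209$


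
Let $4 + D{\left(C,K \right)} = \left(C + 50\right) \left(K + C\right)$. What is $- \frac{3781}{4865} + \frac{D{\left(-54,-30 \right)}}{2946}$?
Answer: $- \frac{4761823}{7166145} \approx -0.66449$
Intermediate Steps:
$D{\left(C,K \right)} = -4 + \left(50 + C\right) \left(C + K\right)$ ($D{\left(C,K \right)} = -4 + \left(C + 50\right) \left(K + C\right) = -4 + \left(50 + C\right) \left(C + K\right)$)
$- \frac{3781}{4865} + \frac{D{\left(-54,-30 \right)}}{2946} = - \frac{3781}{4865} + \frac{-4 + \left(-54\right)^{2} + 50 \left(-54\right) + 50 \left(-30\right) - -1620}{2946} = \left(-3781\right) \frac{1}{4865} + \left(-4 + 2916 - 2700 - 1500 + 1620\right) \frac{1}{2946} = - \frac{3781}{4865} + 332 \cdot \frac{1}{2946} = - \frac{3781}{4865} + \frac{166}{1473} = - \frac{4761823}{7166145}$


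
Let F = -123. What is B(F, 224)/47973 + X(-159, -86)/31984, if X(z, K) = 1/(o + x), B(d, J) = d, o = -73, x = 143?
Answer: -91778089/35801930080 ≈ -0.0025635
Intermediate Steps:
X(z, K) = 1/70 (X(z, K) = 1/(-73 + 143) = 1/70)
B(F, 224)/47973 + X(-159, -86)/31984 = -123/47973 + (1/70)/31984 = -123*1/47973 + (1/70)*(1/31984) = -41/15991 + 1/2238880 = -91778089/35801930080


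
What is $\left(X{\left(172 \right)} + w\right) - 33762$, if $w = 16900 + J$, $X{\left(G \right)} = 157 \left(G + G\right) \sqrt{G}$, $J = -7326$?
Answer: $-24188 + 108016 \sqrt{43} \approx 6.8412 \cdot 10^{5}$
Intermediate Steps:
$X{\left(G \right)} = 314 G^{\frac{3}{2}}$ ($X{\left(G \right)} = 157 \cdot 2 G \sqrt{G} = 314 G \sqrt{G} = 314 G^{\frac{3}{2}}$)
$w = 9574$ ($w = 16900 - 7326 = 9574$)
$\left(X{\left(172 \right)} + w\right) - 33762 = \left(314 \cdot 172^{\frac{3}{2}} + 9574\right) - 33762 = \left(314 \cdot 344 \sqrt{43} + 9574\right) - 33762 = \left(108016 \sqrt{43} + 9574\right) - 33762 = \left(9574 + 108016 \sqrt{43}\right) - 33762 = -24188 + 108016 \sqrt{43}$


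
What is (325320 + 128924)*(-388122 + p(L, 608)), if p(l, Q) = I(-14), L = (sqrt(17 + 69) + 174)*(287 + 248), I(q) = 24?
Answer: -176291187912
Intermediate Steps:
L = 93090 + 535*sqrt(86) (L = (sqrt(86) + 174)*535 = (174 + sqrt(86))*535 = 93090 + 535*sqrt(86) ≈ 98051.)
p(l, Q) = 24
(325320 + 128924)*(-388122 + p(L, 608)) = (325320 + 128924)*(-388122 + 24) = 454244*(-388098) = -176291187912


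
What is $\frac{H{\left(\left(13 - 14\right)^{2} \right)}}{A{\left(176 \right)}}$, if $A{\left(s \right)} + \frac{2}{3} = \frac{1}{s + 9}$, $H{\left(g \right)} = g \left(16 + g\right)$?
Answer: $- \frac{9435}{367} \approx -25.708$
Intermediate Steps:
$A{\left(s \right)} = - \frac{2}{3} + \frac{1}{9 + s}$ ($A{\left(s \right)} = - \frac{2}{3} + \frac{1}{s + 9} = - \frac{2}{3} + \frac{1}{9 + s}$)
$\frac{H{\left(\left(13 - 14\right)^{2} \right)}}{A{\left(176 \right)}} = \frac{\left(13 - 14\right)^{2} \left(16 + \left(13 - 14\right)^{2}\right)}{\frac{1}{3} \frac{1}{9 + 176} \left(-15 - 352\right)} = \frac{\left(-1\right)^{2} \left(16 + \left(-1\right)^{2}\right)}{\frac{1}{3} \cdot \frac{1}{185} \left(-15 - 352\right)} = \frac{1 \left(16 + 1\right)}{\frac{1}{3} \cdot \frac{1}{185} \left(-367\right)} = \frac{1 \cdot 17}{- \frac{367}{555}} = 17 \left(- \frac{555}{367}\right) = - \frac{9435}{367}$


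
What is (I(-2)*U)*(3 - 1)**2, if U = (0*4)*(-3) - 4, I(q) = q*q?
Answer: -64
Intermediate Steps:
I(q) = q**2
U = -4 (U = 0*(-3) - 4 = 0 - 4 = -4)
(I(-2)*U)*(3 - 1)**2 = ((-2)**2*(-4))*(3 - 1)**2 = (4*(-4))*2**2 = -16*4 = -64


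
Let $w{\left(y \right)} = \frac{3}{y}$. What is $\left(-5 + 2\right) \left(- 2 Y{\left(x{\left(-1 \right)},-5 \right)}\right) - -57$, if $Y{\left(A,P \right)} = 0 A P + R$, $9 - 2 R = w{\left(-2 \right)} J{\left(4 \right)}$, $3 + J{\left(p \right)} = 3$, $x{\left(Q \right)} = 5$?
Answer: $84$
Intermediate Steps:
$J{\left(p \right)} = 0$ ($J{\left(p \right)} = -3 + 3 = 0$)
$R = \frac{9}{2}$ ($R = \frac{9}{2} - \frac{\frac{3}{-2} \cdot 0}{2} = \frac{9}{2} - \frac{3 \left(- \frac{1}{2}\right) 0}{2} = \frac{9}{2} - \frac{\left(- \frac{3}{2}\right) 0}{2} = \frac{9}{2} - 0 = \frac{9}{2} + 0 = \frac{9}{2} \approx 4.5$)
$Y{\left(A,P \right)} = \frac{9}{2}$ ($Y{\left(A,P \right)} = 0 A P + \frac{9}{2} = 0 P + \frac{9}{2} = 0 + \frac{9}{2} = \frac{9}{2}$)
$\left(-5 + 2\right) \left(- 2 Y{\left(x{\left(-1 \right)},-5 \right)}\right) - -57 = \left(-5 + 2\right) \left(\left(-2\right) \frac{9}{2}\right) - -57 = \left(-3\right) \left(-9\right) + 57 = 27 + 57 = 84$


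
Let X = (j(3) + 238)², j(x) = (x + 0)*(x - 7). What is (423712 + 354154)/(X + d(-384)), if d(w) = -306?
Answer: 388933/25385 ≈ 15.321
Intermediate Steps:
j(x) = x*(-7 + x)
X = 51076 (X = (3*(-7 + 3) + 238)² = (3*(-4) + 238)² = (-12 + 238)² = 226² = 51076)
(423712 + 354154)/(X + d(-384)) = (423712 + 354154)/(51076 - 306) = 777866/50770 = 777866*(1/50770) = 388933/25385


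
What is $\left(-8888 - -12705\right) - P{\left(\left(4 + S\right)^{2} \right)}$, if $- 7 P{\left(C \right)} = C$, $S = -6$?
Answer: $\frac{26723}{7} \approx 3817.6$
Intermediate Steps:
$P{\left(C \right)} = - \frac{C}{7}$
$\left(-8888 - -12705\right) - P{\left(\left(4 + S\right)^{2} \right)} = \left(-8888 - -12705\right) - - \frac{\left(4 - 6\right)^{2}}{7} = \left(-8888 + 12705\right) - - \frac{\left(-2\right)^{2}}{7} = 3817 - \left(- \frac{1}{7}\right) 4 = 3817 - - \frac{4}{7} = 3817 + \frac{4}{7} = \frac{26723}{7}$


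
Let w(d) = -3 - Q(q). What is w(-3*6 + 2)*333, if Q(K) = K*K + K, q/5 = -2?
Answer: -30969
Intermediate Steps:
q = -10 (q = 5*(-2) = -10)
Q(K) = K + K² (Q(K) = K² + K = K + K²)
w(d) = -93 (w(d) = -3 - (-10)*(1 - 10) = -3 - (-10)*(-9) = -3 - 1*90 = -3 - 90 = -93)
w(-3*6 + 2)*333 = -93*333 = -30969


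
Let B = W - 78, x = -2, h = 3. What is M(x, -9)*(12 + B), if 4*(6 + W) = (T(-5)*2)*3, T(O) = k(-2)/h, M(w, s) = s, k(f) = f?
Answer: 657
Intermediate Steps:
T(O) = -⅔ (T(O) = -2/3 = -2*⅓ = -⅔)
W = -7 (W = -6 + (-⅔*2*3)/4 = -6 + (-4/3*3)/4 = -6 + (¼)*(-4) = -6 - 1 = -7)
B = -85 (B = -7 - 78 = -85)
M(x, -9)*(12 + B) = -9*(12 - 85) = -9*(-73) = 657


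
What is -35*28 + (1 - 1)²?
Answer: -980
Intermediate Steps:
-35*28 + (1 - 1)² = -980 + 0² = -980 + 0 = -980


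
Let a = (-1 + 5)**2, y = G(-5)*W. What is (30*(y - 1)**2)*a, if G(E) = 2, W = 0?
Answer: 480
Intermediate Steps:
y = 0 (y = 2*0 = 0)
a = 16 (a = 4**2 = 16)
(30*(y - 1)**2)*a = (30*(0 - 1)**2)*16 = (30*(-1)**2)*16 = (30*1)*16 = 30*16 = 480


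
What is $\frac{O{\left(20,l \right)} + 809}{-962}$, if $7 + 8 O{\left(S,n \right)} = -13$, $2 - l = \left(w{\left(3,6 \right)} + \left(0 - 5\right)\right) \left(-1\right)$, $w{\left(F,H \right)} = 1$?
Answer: $- \frac{1613}{1924} \approx -0.83836$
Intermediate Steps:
$l = -2$ ($l = 2 - \left(1 + \left(0 - 5\right)\right) \left(-1\right) = 2 - \left(1 - 5\right) \left(-1\right) = 2 - \left(-4\right) \left(-1\right) = 2 - 4 = -2$)
$O{\left(S,n \right)} = - \frac{5}{2}$ ($O{\left(S,n \right)} = - \frac{7}{8} + \frac{1}{8} \left(-13\right) = - \frac{7}{8} - \frac{13}{8} = - \frac{5}{2}$)
$\frac{O{\left(20,l \right)} + 809}{-962} = \frac{- \frac{5}{2} + 809}{-962} = \frac{1613}{2} \left(- \frac{1}{962}\right) = - \frac{1613}{1924}$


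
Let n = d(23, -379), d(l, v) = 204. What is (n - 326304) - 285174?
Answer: -611274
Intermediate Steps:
n = 204
(n - 326304) - 285174 = (204 - 326304) - 285174 = -326100 - 285174 = -611274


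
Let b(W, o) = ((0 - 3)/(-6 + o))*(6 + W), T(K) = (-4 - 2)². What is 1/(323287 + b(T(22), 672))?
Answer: 37/11961612 ≈ 3.0932e-6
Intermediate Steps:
T(K) = 36 (T(K) = (-6)² = 36)
b(W, o) = -3*(6 + W)/(-6 + o) (b(W, o) = (-3/(-6 + o))*(6 + W) = -3*(6 + W)/(-6 + o))
1/(323287 + b(T(22), 672)) = 1/(323287 + 3*(-6 - 1*36)/(-6 + 672)) = 1/(323287 + 3*(-6 - 36)/666) = 1/(323287 + 3*(1/666)*(-42)) = 1/(323287 - 7/37) = 1/(11961612/37) = 37/11961612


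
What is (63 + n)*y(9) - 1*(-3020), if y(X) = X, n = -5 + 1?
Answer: 3551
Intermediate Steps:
n = -4
(63 + n)*y(9) - 1*(-3020) = (63 - 4)*9 - 1*(-3020) = 59*9 + 3020 = 531 + 3020 = 3551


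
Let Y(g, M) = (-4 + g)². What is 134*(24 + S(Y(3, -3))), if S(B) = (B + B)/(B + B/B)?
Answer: 3350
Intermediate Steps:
S(B) = 2*B/(1 + B) (S(B) = (2*B)/(B + 1) = (2*B)/(1 + B) = 2*B/(1 + B))
134*(24 + S(Y(3, -3))) = 134*(24 + 2*(-4 + 3)²/(1 + (-4 + 3)²)) = 134*(24 + 2*(-1)²/(1 + (-1)²)) = 134*(24 + 2*1/(1 + 1)) = 134*(24 + 2*1/2) = 134*(24 + 2*1*(½)) = 134*(24 + 1) = 134*25 = 3350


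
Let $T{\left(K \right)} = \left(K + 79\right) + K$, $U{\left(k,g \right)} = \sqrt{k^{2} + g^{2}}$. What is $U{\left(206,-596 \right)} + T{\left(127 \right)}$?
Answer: $333 + 2 \sqrt{99413} \approx 963.6$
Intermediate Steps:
$U{\left(k,g \right)} = \sqrt{g^{2} + k^{2}}$
$T{\left(K \right)} = 79 + 2 K$ ($T{\left(K \right)} = \left(79 + K\right) + K = 79 + 2 K$)
$U{\left(206,-596 \right)} + T{\left(127 \right)} = \sqrt{\left(-596\right)^{2} + 206^{2}} + \left(79 + 2 \cdot 127\right) = \sqrt{355216 + 42436} + \left(79 + 254\right) = \sqrt{397652} + 333 = 2 \sqrt{99413} + 333 = 333 + 2 \sqrt{99413}$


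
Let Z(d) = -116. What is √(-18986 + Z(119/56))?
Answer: I*√19102 ≈ 138.21*I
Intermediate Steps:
√(-18986 + Z(119/56)) = √(-18986 - 116) = √(-19102) = I*√19102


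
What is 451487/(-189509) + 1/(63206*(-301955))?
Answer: -8616795420504019/3616848953144570 ≈ -2.3824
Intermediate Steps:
451487/(-189509) + 1/(63206*(-301955)) = 451487*(-1/189509) + (1/63206)*(-1/301955) = -451487/189509 - 1/19085367730 = -8616795420504019/3616848953144570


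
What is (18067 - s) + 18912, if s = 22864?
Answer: 14115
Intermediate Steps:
(18067 - s) + 18912 = (18067 - 1*22864) + 18912 = (18067 - 22864) + 18912 = -4797 + 18912 = 14115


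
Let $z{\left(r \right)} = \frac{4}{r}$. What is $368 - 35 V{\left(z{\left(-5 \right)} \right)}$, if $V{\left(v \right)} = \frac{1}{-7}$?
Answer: $373$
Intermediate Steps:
$V{\left(v \right)} = - \frac{1}{7}$
$368 - 35 V{\left(z{\left(-5 \right)} \right)} = 368 - -5 = 368 + 5 = 373$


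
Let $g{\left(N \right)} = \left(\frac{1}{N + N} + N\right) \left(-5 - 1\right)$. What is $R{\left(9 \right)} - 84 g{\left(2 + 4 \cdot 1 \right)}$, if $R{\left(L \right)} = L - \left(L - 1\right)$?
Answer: $3067$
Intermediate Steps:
$g{\left(N \right)} = - 6 N - \frac{3}{N}$ ($g{\left(N \right)} = \left(\frac{1}{2 N} + N\right) \left(-6\right) = \left(N + \frac{1}{2 N}\right) \left(-6\right) = - 6 N - \frac{3}{N}$)
$R{\left(L \right)} = 1$ ($R{\left(L \right)} = L - \left(-1 + L\right) = 1$)
$R{\left(9 \right)} - 84 g{\left(2 + 4 \cdot 1 \right)} = 1 - 84 \left(- 6 \left(2 + 4 \cdot 1\right) - \frac{3}{2 + 4 \cdot 1}\right) = 1 - 84 \left(- 6 \left(2 + 4\right) - \frac{3}{2 + 4}\right) = 1 - 84 \left(\left(-6\right) 6 - \frac{3}{6}\right) = 1 - 84 \left(-36 - \frac{1}{2}\right) = 1 - -3066 = 1 + 3066 = 3067$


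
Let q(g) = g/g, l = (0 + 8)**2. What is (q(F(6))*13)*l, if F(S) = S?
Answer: 832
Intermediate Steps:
l = 64 (l = 8**2 = 64)
q(g) = 1
(q(F(6))*13)*l = (1*13)*64 = 13*64 = 832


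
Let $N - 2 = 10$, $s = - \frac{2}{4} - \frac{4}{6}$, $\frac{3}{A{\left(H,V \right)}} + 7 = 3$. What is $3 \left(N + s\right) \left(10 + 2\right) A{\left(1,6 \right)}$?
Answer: $- \frac{585}{2} \approx -292.5$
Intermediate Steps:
$A{\left(H,V \right)} = - \frac{3}{4}$ ($A{\left(H,V \right)} = \frac{3}{-7 + 3} = \frac{3}{-4} = 3 \left(- \frac{1}{4}\right) = - \frac{3}{4}$)
$s = - \frac{7}{6}$ ($s = \left(-2\right) \frac{1}{4} - \frac{2}{3} = - \frac{1}{2} - \frac{2}{3} = - \frac{7}{6} \approx -1.1667$)
$N = 12$ ($N = 2 + 10 = 12$)
$3 \left(N + s\right) \left(10 + 2\right) A{\left(1,6 \right)} = 3 \left(12 - \frac{7}{6}\right) \left(10 + 2\right) \left(- \frac{3}{4}\right) = 3 \cdot \frac{65}{6} \cdot 12 \left(- \frac{3}{4}\right) = 3 \cdot 130 \left(- \frac{3}{4}\right) = 390 \left(- \frac{3}{4}\right) = - \frac{585}{2}$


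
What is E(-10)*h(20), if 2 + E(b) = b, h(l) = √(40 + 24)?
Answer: -96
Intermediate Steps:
h(l) = 8 (h(l) = √64 = 8)
E(b) = -2 + b
E(-10)*h(20) = (-2 - 10)*8 = -12*8 = -96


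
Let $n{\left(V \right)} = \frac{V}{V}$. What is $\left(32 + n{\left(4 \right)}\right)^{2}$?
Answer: $1089$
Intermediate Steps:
$n{\left(V \right)} = 1$
$\left(32 + n{\left(4 \right)}\right)^{2} = \left(32 + 1\right)^{2} = 33^{2} = 1089$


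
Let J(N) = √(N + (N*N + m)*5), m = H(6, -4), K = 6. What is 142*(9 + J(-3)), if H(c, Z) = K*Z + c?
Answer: 1278 + 568*I*√3 ≈ 1278.0 + 983.8*I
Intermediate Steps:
H(c, Z) = c + 6*Z (H(c, Z) = 6*Z + c = c + 6*Z)
m = -18 (m = 6 + 6*(-4) = 6 - 24 = -18)
J(N) = √(-90 + N + 5*N²) (J(N) = √(N + (N*N - 18)*5) = √(N + (N² - 18)*5) = √(N + (-18 + N²)*5) = √(N + (-90 + 5*N²)) = √(-90 + N + 5*N²))
142*(9 + J(-3)) = 142*(9 + √(-90 - 3 + 5*(-3)²)) = 142*(9 + √(-90 - 3 + 5*9)) = 142*(9 + √(-90 - 3 + 45)) = 142*(9 + √(-48)) = 142*(9 + 4*I*√3) = 1278 + 568*I*√3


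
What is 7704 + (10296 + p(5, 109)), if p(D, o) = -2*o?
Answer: 17782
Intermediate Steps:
7704 + (10296 + p(5, 109)) = 7704 + (10296 - 2*109) = 7704 + (10296 - 218) = 7704 + 10078 = 17782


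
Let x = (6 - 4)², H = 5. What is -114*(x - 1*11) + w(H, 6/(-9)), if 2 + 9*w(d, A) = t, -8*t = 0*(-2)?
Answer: 7180/9 ≈ 797.78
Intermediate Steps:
x = 4 (x = 2² = 4)
t = 0 (t = -0*(-2) = -⅛*0 = 0)
w(d, A) = -2/9 (w(d, A) = -2/9 + (⅑)*0 = -2/9 + 0 = -2/9)
-114*(x - 1*11) + w(H, 6/(-9)) = -114*(4 - 1*11) - 2/9 = -114*(4 - 11) - 2/9 = -114*(-7) - 2/9 = 798 - 2/9 = 7180/9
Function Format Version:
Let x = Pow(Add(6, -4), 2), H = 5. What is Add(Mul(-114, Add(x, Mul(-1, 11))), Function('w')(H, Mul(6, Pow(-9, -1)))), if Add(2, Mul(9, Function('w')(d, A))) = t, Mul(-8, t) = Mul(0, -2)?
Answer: Rational(7180, 9) ≈ 797.78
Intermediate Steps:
x = 4 (x = Pow(2, 2) = 4)
t = 0 (t = Mul(Rational(-1, 8), Mul(0, -2)) = Mul(Rational(-1, 8), 0) = 0)
Function('w')(d, A) = Rational(-2, 9) (Function('w')(d, A) = Add(Rational(-2, 9), Mul(Rational(1, 9), 0)) = Add(Rational(-2, 9), 0) = Rational(-2, 9))
Add(Mul(-114, Add(x, Mul(-1, 11))), Function('w')(H, Mul(6, Pow(-9, -1)))) = Add(Mul(-114, Add(4, Mul(-1, 11))), Rational(-2, 9)) = Add(Mul(-114, Add(4, -11)), Rational(-2, 9)) = Add(Mul(-114, -7), Rational(-2, 9)) = Add(798, Rational(-2, 9)) = Rational(7180, 9)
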